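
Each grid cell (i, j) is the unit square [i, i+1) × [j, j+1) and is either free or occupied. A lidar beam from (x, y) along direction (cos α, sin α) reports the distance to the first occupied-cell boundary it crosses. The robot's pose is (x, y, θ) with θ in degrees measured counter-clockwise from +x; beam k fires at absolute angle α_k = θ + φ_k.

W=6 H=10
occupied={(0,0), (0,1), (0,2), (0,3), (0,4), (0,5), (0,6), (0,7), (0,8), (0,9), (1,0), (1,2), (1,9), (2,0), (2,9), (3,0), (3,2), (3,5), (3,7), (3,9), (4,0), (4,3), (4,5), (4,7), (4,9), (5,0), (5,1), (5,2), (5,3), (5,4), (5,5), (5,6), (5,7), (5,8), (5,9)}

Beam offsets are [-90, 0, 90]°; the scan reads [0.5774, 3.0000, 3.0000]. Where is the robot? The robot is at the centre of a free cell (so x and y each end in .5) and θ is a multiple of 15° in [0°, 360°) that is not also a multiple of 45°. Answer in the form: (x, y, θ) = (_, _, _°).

Candidates: 25 free-cell centres × 16 headings = 400 poses. Raycast each; keep the one whose scan matches to 4 dp.
  (1.5, 3.5, 330°): beam 2 = 1.7321 ≠ 3.0000 ✗
  (2.5, 2.5, 210°): beam 1 = 3.0000 ≠ 0.5774 ✗
  (1.5, 3.5, 165°): beam 1 = 5.6940 ≠ 0.5774 ✗
  (4.5, 1.5, 30°): beam 2 = 0.5774 ≠ 3.0000 ✗
  (4.5, 4.5, 165°): beam 1 = 0.5176 ≠ 0.5774 ✗
  …
  (1.5, 5.5, 300°): r_1=0.5774, r_2=3.0000, r_3=3.0000 — all match ✓
Unique over the lattice → pose = (1.5, 5.5, 300°).

(x, y, θ) = (1.5, 5.5, 300°)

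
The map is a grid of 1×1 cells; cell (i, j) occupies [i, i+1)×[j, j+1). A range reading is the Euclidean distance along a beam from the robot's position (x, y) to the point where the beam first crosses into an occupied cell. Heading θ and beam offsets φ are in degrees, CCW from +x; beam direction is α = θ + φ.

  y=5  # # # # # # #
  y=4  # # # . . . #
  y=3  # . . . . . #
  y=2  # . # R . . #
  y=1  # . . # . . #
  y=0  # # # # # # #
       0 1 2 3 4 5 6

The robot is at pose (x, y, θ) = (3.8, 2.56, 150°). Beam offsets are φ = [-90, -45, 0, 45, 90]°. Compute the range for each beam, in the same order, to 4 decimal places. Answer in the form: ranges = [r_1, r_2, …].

ranges = [2.8175, 2.5261, 2.8800, 0.8282, 0.6466]

beam 1: φ=-90°, α=60°
  dir = (cos 60°, sin 60°) = (0.5000, 0.8660); from cell (3,2)
  next x-line at t=0.4000, next y-line at t=0.5081; Δt_x=2.0000, Δt_y=1.1547
    x: enter (4,2) at t=0.4000
    y: enter (4,3) at t=0.5081
    y: enter (4,4) at t=1.6628
    x: enter (5,4) at t=2.4000
    y: enter (5,5) at t=2.8175 ← occupied
  → r_1 = 2.8175
beam 2: φ=-45°, α=105°
  dir = (cos 105°, sin 105°) = (-0.2588, 0.9659); from cell (3,2)
  next x-line at t=3.0910, next y-line at t=0.4555; Δt_x=3.8637, Δt_y=1.0353
    y: enter (3,3) at t=0.4555
    y: enter (3,4) at t=1.4908
    y: enter (3,5) at t=2.5261 ← occupied
  → r_2 = 2.5261
beam 3: φ=0°, α=150°
  dir = (cos 150°, sin 150°) = (-0.8660, 0.5000); from cell (3,2)
  next x-line at t=0.9238, next y-line at t=0.8800; Δt_x=1.1547, Δt_y=2.0000
    y: enter (3,3) at t=0.8800
    x: enter (2,3) at t=0.9238
    x: enter (1,3) at t=2.0785
    y: enter (1,4) at t=2.8800 ← occupied
  → r_3 = 2.8800
beam 4: φ=45°, α=195°
  dir = (cos 195°, sin 195°) = (-0.9659, -0.2588); from cell (3,2)
  next x-line at t=0.8282, next y-line at t=2.1637; Δt_x=1.0353, Δt_y=3.8637
    x: enter (2,2) at t=0.8282 ← occupied
  → r_4 = 0.8282
beam 5: φ=90°, α=240°
  dir = (cos 240°, sin 240°) = (-0.5000, -0.8660); from cell (3,2)
  next x-line at t=1.6000, next y-line at t=0.6466; Δt_x=2.0000, Δt_y=1.1547
    y: enter (3,1) at t=0.6466 ← occupied
  → r_5 = 0.6466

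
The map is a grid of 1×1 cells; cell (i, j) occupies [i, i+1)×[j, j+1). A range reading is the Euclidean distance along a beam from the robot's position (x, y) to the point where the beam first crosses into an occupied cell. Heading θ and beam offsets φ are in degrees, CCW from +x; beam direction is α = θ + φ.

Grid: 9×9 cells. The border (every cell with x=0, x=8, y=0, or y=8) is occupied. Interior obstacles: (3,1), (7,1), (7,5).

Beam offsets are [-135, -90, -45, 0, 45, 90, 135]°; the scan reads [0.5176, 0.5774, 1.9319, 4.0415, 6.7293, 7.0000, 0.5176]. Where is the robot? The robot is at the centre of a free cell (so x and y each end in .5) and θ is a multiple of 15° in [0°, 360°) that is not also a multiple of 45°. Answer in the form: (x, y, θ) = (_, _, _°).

(x, y, θ) = (4.5, 1.5, 30°)

The pose lattice has 46·16 = 736 candidates. Test each by forward raycasting.
  (7.5, 6.5, 285°): beam 1 = 3.0000 ≠ 0.5176 ✗
  (4.5, 2.5, 210°): beam 1 = 5.6940 ≠ 0.5176 ✗
  (3.5, 3.5, 15°): beam 1 = 2.8868 ≠ 0.5176 ✗
  …
  (4.5, 1.5, 30°): r_1=0.5176, r_2=0.5774, r_3=1.9319, r_4=4.0415, r_5=6.7293, r_6=7.0000, r_7=0.5176 — all match ✓
No second candidate reproduces the full scan.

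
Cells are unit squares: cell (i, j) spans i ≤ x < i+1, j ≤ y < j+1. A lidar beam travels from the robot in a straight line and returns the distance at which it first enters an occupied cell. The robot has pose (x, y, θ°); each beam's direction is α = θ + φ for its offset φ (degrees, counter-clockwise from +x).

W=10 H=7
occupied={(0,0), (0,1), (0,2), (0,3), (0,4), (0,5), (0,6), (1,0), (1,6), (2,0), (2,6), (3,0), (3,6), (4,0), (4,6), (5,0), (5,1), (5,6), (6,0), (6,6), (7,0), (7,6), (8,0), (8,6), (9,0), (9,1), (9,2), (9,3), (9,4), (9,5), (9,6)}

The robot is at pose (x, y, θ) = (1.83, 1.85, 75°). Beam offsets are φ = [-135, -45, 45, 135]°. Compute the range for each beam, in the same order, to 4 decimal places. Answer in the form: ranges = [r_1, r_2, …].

beam 1: φ=-135°, α=300°
  cosα=0.5000 sinα=-0.8660 | (1,1) | tMaxX 0.3400 tMaxY 0.9815 | tΔX 2.0000 tΔY 1.1547
    t=0.3400 [x] (2,1)
    t=0.9815 [y] (2,0) — stop
  → r_1 = 0.9815
beam 2: φ=-45°, α=30°
  cosα=0.8660 sinα=0.5000 | (1,1) | tMaxX 0.1963 tMaxY 0.3000 | tΔX 1.1547 tΔY 2.0000
    t=0.1963 [x] (2,1)
    t=0.3000 [y] (2,2)
    t=1.3510 [x] (3,2)
    t=2.3000 [y] (3,3)
    t=2.5057 [x] (4,3)
    t=3.6604 [x] (5,3)
    t=4.3000 [y] (5,4)
    t=4.8151 [x] (6,4)
    t=5.9698 [x] (7,4)
    t=6.3000 [y] (7,5)
    t=7.1245 [x] (8,5)
    t=8.2792 [x] (9,5) — stop
  → r_2 = 8.2792
beam 3: φ=45°, α=120°
  cosα=-0.5000 sinα=0.8660 | (1,1) | tMaxX 1.6600 tMaxY 0.1732 | tΔX 2.0000 tΔY 1.1547
    t=0.1732 [y] (1,2)
    t=1.3279 [y] (1,3)
    t=1.6600 [x] (0,3) — stop
  → r_3 = 1.6600
beam 4: φ=135°, α=210°
  cosα=-0.8660 sinα=-0.5000 | (1,1) | tMaxX 0.9584 tMaxY 1.7000 | tΔX 1.1547 tΔY 2.0000
    t=0.9584 [x] (0,1) — stop
  → r_4 = 0.9584

ranges = [0.9815, 8.2792, 1.6600, 0.9584]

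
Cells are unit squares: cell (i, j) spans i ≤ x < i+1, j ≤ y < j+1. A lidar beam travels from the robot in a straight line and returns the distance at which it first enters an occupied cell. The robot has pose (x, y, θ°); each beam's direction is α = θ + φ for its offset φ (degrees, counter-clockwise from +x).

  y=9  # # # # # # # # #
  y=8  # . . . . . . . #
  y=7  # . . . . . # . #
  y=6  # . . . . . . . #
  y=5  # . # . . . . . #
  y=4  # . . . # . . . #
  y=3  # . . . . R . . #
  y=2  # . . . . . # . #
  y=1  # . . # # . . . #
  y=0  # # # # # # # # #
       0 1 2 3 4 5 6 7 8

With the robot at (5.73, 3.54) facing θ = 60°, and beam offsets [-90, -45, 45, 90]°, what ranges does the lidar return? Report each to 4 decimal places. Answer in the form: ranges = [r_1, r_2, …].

ranges = [1.0800, 2.3501, 5.6526, 0.9200]

beam 1: φ=-90°, α=330°
  cosα=0.8660 sinα=-0.5000 | (5,3) | tMaxX 0.3118 tMaxY 1.0800 | tΔX 1.1547 tΔY 2.0000
    t=0.3118 [x] (6,3)
    t=1.0800 [y] (6,2) — stop
  → r_1 = 1.0800
beam 2: φ=-45°, α=15°
  cosα=0.9659 sinα=0.2588 | (5,3) | tMaxX 0.2795 tMaxY 1.7773 | tΔX 1.0353 tΔY 3.8637
    t=0.2795 [x] (6,3)
    t=1.3148 [x] (7,3)
    t=1.7773 [y] (7,4)
    t=2.3501 [x] (8,4) — stop
  → r_2 = 2.3501
beam 3: φ=45°, α=105°
  cosα=-0.2588 sinα=0.9659 | (5,3) | tMaxX 2.8205 tMaxY 0.4762 | tΔX 3.8637 tΔY 1.0353
    t=0.4762 [y] (5,4)
    t=1.5115 [y] (5,5)
    t=2.5468 [y] (5,6)
    t=2.8205 [x] (4,6)
    t=3.5821 [y] (4,7)
    t=4.6173 [y] (4,8)
    t=5.6526 [y] (4,9) — stop
  → r_3 = 5.6526
beam 4: φ=90°, α=150°
  cosα=-0.8660 sinα=0.5000 | (5,3) | tMaxX 0.8429 tMaxY 0.9200 | tΔX 1.1547 tΔY 2.0000
    t=0.8429 [x] (4,3)
    t=0.9200 [y] (4,4) — stop
  → r_4 = 0.9200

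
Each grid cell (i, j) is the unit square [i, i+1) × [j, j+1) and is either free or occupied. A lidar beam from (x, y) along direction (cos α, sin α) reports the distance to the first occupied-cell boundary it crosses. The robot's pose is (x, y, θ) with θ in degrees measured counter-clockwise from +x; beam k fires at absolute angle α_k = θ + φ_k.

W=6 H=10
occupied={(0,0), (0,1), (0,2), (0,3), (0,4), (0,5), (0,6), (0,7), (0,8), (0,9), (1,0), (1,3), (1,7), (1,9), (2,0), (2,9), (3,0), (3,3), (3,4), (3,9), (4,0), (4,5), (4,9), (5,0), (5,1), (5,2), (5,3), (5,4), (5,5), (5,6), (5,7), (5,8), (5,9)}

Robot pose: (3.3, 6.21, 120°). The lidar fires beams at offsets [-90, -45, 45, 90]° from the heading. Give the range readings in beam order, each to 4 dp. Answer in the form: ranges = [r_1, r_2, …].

beam 1: φ=-90°, α=30°
  dir = (cos 30°, sin 30°) = (0.8660, 0.5000); from cell (3,6)
  next x-line at t=0.8083, next y-line at t=1.5800; Δt_x=1.1547, Δt_y=2.0000
    x: enter (4,6) at t=0.8083
    y: enter (4,7) at t=1.5800
    x: enter (5,7) at t=1.9630 ← occupied
  → r_1 = 1.9630
beam 2: φ=-45°, α=75°
  dir = (cos 75°, sin 75°) = (0.2588, 0.9659); from cell (3,6)
  next x-line at t=2.7046, next y-line at t=0.8179; Δt_x=3.8637, Δt_y=1.0353
    y: enter (3,7) at t=0.8179
    y: enter (3,8) at t=1.8531
    x: enter (4,8) at t=2.7046
    y: enter (4,9) at t=2.8884 ← occupied
  → r_2 = 2.8884
beam 3: φ=45°, α=165°
  dir = (cos 165°, sin 165°) = (-0.9659, 0.2588); from cell (3,6)
  next x-line at t=0.3106, next y-line at t=3.0523; Δt_x=1.0353, Δt_y=3.8637
    x: enter (2,6) at t=0.3106
    x: enter (1,6) at t=1.3459
    x: enter (0,6) at t=2.3811 ← occupied
  → r_3 = 2.3811
beam 4: φ=90°, α=210°
  dir = (cos 210°, sin 210°) = (-0.8660, -0.5000); from cell (3,6)
  next x-line at t=0.3464, next y-line at t=0.4200; Δt_x=1.1547, Δt_y=2.0000
    x: enter (2,6) at t=0.3464
    y: enter (2,5) at t=0.4200
    x: enter (1,5) at t=1.5011
    y: enter (1,4) at t=2.4200
    x: enter (0,4) at t=2.6558 ← occupied
  → r_4 = 2.6558

ranges = [1.9630, 2.8884, 2.3811, 2.6558]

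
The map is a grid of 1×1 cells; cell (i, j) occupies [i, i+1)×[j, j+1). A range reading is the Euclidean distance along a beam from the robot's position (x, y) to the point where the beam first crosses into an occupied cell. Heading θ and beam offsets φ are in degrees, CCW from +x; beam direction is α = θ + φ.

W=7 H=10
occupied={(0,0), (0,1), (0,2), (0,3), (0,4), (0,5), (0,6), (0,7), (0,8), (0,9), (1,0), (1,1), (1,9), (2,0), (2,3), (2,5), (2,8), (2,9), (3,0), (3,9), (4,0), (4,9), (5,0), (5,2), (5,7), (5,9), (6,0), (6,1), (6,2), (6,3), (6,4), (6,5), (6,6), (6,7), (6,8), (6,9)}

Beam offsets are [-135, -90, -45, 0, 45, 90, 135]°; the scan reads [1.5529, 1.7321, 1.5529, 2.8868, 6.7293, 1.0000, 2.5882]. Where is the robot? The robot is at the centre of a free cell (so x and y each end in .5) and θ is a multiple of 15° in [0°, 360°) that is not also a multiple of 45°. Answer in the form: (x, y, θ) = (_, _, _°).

(x, y, θ) = (3.5, 2.5, 30°)

The pose lattice has 34·16 = 544 candidates. Test each by forward raycasting.
  (5.5, 6.5, 105°): beam 1 = 0.5774 ≠ 1.5529 ✗
  (4.5, 4.5, 30°): beam 1 = 3.6235 ≠ 1.5529 ✗
  (3.5, 3.5, 60°): beam 1 = 2.5882 ≠ 1.5529 ✗
  …
  (3.5, 2.5, 30°): r_1=1.5529, r_2=1.7321, r_3=1.5529, r_4=2.8868, r_5=6.7293, r_6=1.0000, r_7=2.5882 — all match ✓
Only this pose fits every beam.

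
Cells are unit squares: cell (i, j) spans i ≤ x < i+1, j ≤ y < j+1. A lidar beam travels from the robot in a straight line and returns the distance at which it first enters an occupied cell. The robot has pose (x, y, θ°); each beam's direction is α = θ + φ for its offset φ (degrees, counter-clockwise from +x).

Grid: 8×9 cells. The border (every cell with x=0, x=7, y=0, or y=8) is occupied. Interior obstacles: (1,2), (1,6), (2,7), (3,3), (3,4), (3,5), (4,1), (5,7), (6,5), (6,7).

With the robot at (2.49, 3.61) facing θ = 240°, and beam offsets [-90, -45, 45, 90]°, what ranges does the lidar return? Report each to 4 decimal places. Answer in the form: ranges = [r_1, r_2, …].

ranges = [1.7205, 1.5426, 2.7021, 0.5889]

beam 1: φ=-90°, α=150°
  dir = (cos 150°, sin 150°) = (-0.8660, 0.5000); from cell (2,3)
  next x-line at t=0.5658, next y-line at t=0.7800; Δt_x=1.1547, Δt_y=2.0000
    x: enter (1,3) at t=0.5658
    y: enter (1,4) at t=0.7800
    x: enter (0,4) at t=1.7205 ← occupied
  → r_1 = 1.7205
beam 2: φ=-45°, α=195°
  dir = (cos 195°, sin 195°) = (-0.9659, -0.2588); from cell (2,3)
  next x-line at t=0.5073, next y-line at t=2.3569; Δt_x=1.0353, Δt_y=3.8637
    x: enter (1,3) at t=0.5073
    x: enter (0,3) at t=1.5426 ← occupied
  → r_2 = 1.5426
beam 3: φ=45°, α=285°
  dir = (cos 285°, sin 285°) = (0.2588, -0.9659); from cell (2,3)
  next x-line at t=1.9705, next y-line at t=0.6315; Δt_x=3.8637, Δt_y=1.0353
    y: enter (2,2) at t=0.6315
    y: enter (2,1) at t=1.6668
    x: enter (3,1) at t=1.9705
    y: enter (3,0) at t=2.7021 ← occupied
  → r_3 = 2.7021
beam 4: φ=90°, α=330°
  dir = (cos 330°, sin 330°) = (0.8660, -0.5000); from cell (2,3)
  next x-line at t=0.5889, next y-line at t=1.2200; Δt_x=1.1547, Δt_y=2.0000
    x: enter (3,3) at t=0.5889 ← occupied
  → r_4 = 0.5889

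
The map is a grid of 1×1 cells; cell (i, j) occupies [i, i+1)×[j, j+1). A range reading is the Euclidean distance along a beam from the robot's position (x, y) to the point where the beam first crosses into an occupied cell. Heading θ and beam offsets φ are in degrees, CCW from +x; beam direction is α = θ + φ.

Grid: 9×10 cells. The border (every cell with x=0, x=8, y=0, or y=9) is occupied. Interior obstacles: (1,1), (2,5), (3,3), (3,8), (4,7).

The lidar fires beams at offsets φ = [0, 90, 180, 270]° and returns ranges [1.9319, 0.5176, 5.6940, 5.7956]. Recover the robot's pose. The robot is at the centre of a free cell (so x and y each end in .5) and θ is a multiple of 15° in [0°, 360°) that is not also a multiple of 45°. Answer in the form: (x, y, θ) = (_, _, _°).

Enumerate (i+0.5, j+0.5, θ) over the 51 free cells and 16 admissible headings. For each, cast all 4 beams and compare to the given ranges.
  (2.5, 7.5, 120°): beam 1 = 1.7321 ≠ 1.9319 ✗
  (3.5, 7.5, 150°): beam 1 = 2.8868 ≠ 1.9319 ✗
  (7.5, 3.5, 210°): beam 1 = 5.0000 ≠ 1.9319 ✗
  (7.5, 4.5, 150°): beam 1 = 7.5056 ≠ 1.9319 ✗
  (5.5, 5.5, 330°): beam 1 = 2.8868 ≠ 1.9319 ✗
  …
  (7.5, 3.5, 285°): r_1=1.9319, r_2=0.5176, r_3=5.6940, r_4=5.7956 — all match ✓
Only this pose fits every beam.

(x, y, θ) = (7.5, 3.5, 285°)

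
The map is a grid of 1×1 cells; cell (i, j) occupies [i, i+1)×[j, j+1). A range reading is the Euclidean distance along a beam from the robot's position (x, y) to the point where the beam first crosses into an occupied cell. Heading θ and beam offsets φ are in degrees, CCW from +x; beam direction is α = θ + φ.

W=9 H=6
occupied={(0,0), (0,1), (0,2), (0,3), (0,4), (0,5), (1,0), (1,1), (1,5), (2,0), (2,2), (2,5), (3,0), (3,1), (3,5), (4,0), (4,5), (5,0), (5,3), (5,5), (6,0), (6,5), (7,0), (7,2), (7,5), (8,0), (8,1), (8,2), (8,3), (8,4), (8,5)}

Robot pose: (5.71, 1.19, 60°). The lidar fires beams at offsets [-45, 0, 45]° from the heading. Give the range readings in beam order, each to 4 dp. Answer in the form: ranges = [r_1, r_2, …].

ranges = [2.3708, 4.3994, 1.8738]

beam 1: φ=-45°, α=15°
  cosα=0.9659 sinα=0.2588 | (5,1) | tMaxX 0.3002 tMaxY 3.1296 | tΔX 1.0353 tΔY 3.8637
    t=0.3002 [x] (6,1)
    t=1.3355 [x] (7,1)
    t=2.3708 [x] (8,1) — stop
  → r_1 = 2.3708
beam 2: φ=0°, α=60°
  cosα=0.5000 sinα=0.8660 | (5,1) | tMaxX 0.5800 tMaxY 0.9353 | tΔX 2.0000 tΔY 1.1547
    t=0.5800 [x] (6,1)
    t=0.9353 [y] (6,2)
    t=2.0900 [y] (6,3)
    t=2.5800 [x] (7,3)
    t=3.2447 [y] (7,4)
    t=4.3994 [y] (7,5) — stop
  → r_2 = 4.3994
beam 3: φ=45°, α=105°
  cosα=-0.2588 sinα=0.9659 | (5,1) | tMaxX 2.7432 tMaxY 0.8386 | tΔX 3.8637 tΔY 1.0353
    t=0.8386 [y] (5,2)
    t=1.8738 [y] (5,3) — stop
  → r_3 = 1.8738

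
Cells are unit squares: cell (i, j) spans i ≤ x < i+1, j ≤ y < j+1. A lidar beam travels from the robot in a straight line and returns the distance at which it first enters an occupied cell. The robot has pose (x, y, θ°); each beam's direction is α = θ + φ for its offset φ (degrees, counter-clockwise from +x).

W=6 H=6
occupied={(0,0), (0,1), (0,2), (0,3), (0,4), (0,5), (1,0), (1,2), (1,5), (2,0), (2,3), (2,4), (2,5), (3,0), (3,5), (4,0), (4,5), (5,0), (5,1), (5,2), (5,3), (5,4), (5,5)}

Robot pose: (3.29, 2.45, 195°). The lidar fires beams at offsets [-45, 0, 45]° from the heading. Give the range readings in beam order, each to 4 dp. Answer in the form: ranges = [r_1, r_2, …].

beam 1: φ=-45°, α=150°
  dir = (cos 150°, sin 150°) = (-0.8660, 0.5000); from cell (3,2)
  next x-line at t=0.3349, next y-line at t=1.1000; Δt_x=1.1547, Δt_y=2.0000
    x: enter (2,2) at t=0.3349
    y: enter (2,3) at t=1.1000 ← occupied
  → r_1 = 1.1000
beam 2: φ=0°, α=195°
  dir = (cos 195°, sin 195°) = (-0.9659, -0.2588); from cell (3,2)
  next x-line at t=0.3002, next y-line at t=1.7387; Δt_x=1.0353, Δt_y=3.8637
    x: enter (2,2) at t=0.3002
    x: enter (1,2) at t=1.3355 ← occupied
  → r_2 = 1.3355
beam 3: φ=45°, α=240°
  dir = (cos 240°, sin 240°) = (-0.5000, -0.8660); from cell (3,2)
  next x-line at t=0.5800, next y-line at t=0.5196; Δt_x=2.0000, Δt_y=1.1547
    y: enter (3,1) at t=0.5196
    x: enter (2,1) at t=0.5800
    y: enter (2,0) at t=1.6743 ← occupied
  → r_3 = 1.6743

ranges = [1.1000, 1.3355, 1.6743]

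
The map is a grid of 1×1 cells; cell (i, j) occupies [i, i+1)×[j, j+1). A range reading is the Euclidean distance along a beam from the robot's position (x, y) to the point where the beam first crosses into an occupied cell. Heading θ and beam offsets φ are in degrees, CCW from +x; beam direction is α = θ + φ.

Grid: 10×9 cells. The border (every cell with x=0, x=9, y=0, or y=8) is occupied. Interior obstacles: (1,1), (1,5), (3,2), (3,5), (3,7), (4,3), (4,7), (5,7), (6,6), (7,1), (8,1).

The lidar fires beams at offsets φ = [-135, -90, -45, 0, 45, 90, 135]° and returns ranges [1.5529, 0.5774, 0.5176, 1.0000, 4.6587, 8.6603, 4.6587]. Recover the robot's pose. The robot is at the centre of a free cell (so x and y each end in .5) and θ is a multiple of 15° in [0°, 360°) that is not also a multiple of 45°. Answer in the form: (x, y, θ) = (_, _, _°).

(x, y, θ) = (8.5, 3.5, 60°)

Enumerate (i+0.5, j+0.5, θ) over the 45 free cells and 16 admissible headings. For each, cast all 7 beams and compare to the given ranges.
  (7.5, 5.5, 165°): beam 1 = 1.7321 ≠ 1.5529 ✗
  (4.5, 6.5, 15°): beam 1 = 1.0000 ≠ 1.5529 ✗
  (7.5, 7.5, 60°): beam 1 = 5.6940 ≠ 1.5529 ✗
  (4.5, 4.5, 165°): beam 1 = 5.1962 ≠ 1.5529 ✗
  …
  (8.5, 3.5, 60°): r_1=1.5529, r_2=0.5774, r_3=0.5176, r_4=1.0000, r_5=4.6587, r_6=8.6603, r_7=4.6587 — all match ✓
Unique over the lattice → pose = (8.5, 3.5, 60°).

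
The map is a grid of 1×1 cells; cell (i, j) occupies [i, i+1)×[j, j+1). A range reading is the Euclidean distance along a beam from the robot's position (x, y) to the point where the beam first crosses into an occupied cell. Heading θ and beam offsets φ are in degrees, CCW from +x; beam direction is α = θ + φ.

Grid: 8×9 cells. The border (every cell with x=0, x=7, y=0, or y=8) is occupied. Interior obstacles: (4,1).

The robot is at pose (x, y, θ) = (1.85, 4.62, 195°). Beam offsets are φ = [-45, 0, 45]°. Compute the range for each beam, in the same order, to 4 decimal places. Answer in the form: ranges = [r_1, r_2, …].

beam 1: φ=-45°, α=150°
  cosα=-0.8660 sinα=0.5000 | (1,4) | tMaxX 0.9815 tMaxY 0.7600 | tΔX 1.1547 tΔY 2.0000
    t=0.7600 [y] (1,5)
    t=0.9815 [x] (0,5) — stop
  → r_1 = 0.9815
beam 2: φ=0°, α=195°
  cosα=-0.9659 sinα=-0.2588 | (1,4) | tMaxX 0.8800 tMaxY 2.3955 | tΔX 1.0353 tΔY 3.8637
    t=0.8800 [x] (0,4) — stop
  → r_2 = 0.8800
beam 3: φ=45°, α=240°
  cosα=-0.5000 sinα=-0.8660 | (1,4) | tMaxX 1.7000 tMaxY 0.7159 | tΔX 2.0000 tΔY 1.1547
    t=0.7159 [y] (1,3)
    t=1.7000 [x] (0,3) — stop
  → r_3 = 1.7000

ranges = [0.9815, 0.8800, 1.7000]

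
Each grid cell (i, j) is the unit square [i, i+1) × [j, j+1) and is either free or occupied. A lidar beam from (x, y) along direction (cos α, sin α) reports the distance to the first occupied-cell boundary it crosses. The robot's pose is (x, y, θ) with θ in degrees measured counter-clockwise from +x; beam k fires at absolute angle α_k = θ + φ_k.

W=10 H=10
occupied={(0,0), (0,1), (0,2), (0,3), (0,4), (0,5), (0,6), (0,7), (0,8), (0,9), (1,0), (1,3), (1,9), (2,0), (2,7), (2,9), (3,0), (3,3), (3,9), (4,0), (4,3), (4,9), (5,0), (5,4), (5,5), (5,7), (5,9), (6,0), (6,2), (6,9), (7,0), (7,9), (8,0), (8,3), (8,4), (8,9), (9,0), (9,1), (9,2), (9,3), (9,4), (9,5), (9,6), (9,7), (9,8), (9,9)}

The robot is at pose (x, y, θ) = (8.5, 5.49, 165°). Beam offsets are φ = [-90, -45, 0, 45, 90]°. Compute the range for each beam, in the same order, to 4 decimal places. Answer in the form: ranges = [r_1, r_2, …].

ranges = [1.9319, 4.0530, 5.8342, 2.8868, 0.5073]

beam 1: φ=-90°, α=75°
  d=(0.2588,0.9659)  start (8,5)  tX=1.9319 tY=0.5280  stride 1/|dx|=3.8637 1/|dy|=1.0353
    cross y-line → (8,6), t=0.5280
    cross y-line → (8,7), t=1.5633
    cross x-line → (9,7), t=1.9319 (wall)
  → r_1 = 1.9319
beam 2: φ=-45°, α=120°
  d=(-0.5000,0.8660)  start (8,5)  tX=1.0000 tY=0.5889  stride 1/|dx|=2.0000 1/|dy|=1.1547
    cross y-line → (8,6), t=0.5889
    cross x-line → (7,6), t=1.0000
    cross y-line → (7,7), t=1.7436
    cross y-line → (7,8), t=2.8983
    cross x-line → (6,8), t=3.0000
    cross y-line → (6,9), t=4.0530 (wall)
  → r_2 = 4.0530
beam 3: φ=0°, α=165°
  d=(-0.9659,0.2588)  start (8,5)  tX=0.5176 tY=1.9705  stride 1/|dx|=1.0353 1/|dy|=3.8637
    cross x-line → (7,5), t=0.5176
    cross x-line → (6,5), t=1.5529
    cross y-line → (6,6), t=1.9705
    cross x-line → (5,6), t=2.5882
    cross x-line → (4,6), t=3.6235
    cross x-line → (3,6), t=4.6587
    cross x-line → (2,6), t=5.6940
    cross y-line → (2,7), t=5.8342 (wall)
  → r_3 = 5.8342
beam 4: φ=45°, α=210°
  d=(-0.8660,-0.5000)  start (8,5)  tX=0.5774 tY=0.9800  stride 1/|dx|=1.1547 1/|dy|=2.0000
    cross x-line → (7,5), t=0.5774
    cross y-line → (7,4), t=0.9800
    cross x-line → (6,4), t=1.7321
    cross x-line → (5,4), t=2.8868 (wall)
  → r_4 = 2.8868
beam 5: φ=90°, α=255°
  d=(-0.2588,-0.9659)  start (8,5)  tX=1.9319 tY=0.5073  stride 1/|dx|=3.8637 1/|dy|=1.0353
    cross y-line → (8,4), t=0.5073 (wall)
  → r_5 = 0.5073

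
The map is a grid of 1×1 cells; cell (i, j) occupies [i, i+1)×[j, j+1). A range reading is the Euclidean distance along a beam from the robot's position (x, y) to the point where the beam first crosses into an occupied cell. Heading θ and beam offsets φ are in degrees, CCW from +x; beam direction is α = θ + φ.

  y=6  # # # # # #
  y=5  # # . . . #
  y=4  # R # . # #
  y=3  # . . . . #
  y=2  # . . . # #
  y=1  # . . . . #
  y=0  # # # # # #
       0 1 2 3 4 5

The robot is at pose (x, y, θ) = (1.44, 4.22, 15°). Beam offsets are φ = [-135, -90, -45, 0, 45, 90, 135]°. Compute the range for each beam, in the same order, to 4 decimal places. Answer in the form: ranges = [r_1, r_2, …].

beam 1: φ=-135°, α=240°
  dir = (cos 240°, sin 240°) = (-0.5000, -0.8660); from cell (1,4)
  next x-line at t=0.8800, next y-line at t=0.2540; Δt_x=2.0000, Δt_y=1.1547
    y: enter (1,3) at t=0.2540
    x: enter (0,3) at t=0.8800 ← occupied
  → r_1 = 0.8800
beam 2: φ=-90°, α=285°
  dir = (cos 285°, sin 285°) = (0.2588, -0.9659); from cell (1,4)
  next x-line at t=2.1637, next y-line at t=0.2278; Δt_x=3.8637, Δt_y=1.0353
    y: enter (1,3) at t=0.2278
    y: enter (1,2) at t=1.2630
    x: enter (2,2) at t=2.1637
    y: enter (2,1) at t=2.2983
    y: enter (2,0) at t=3.3336 ← occupied
  → r_2 = 3.3336
beam 3: φ=-45°, α=330°
  dir = (cos 330°, sin 330°) = (0.8660, -0.5000); from cell (1,4)
  next x-line at t=0.6466, next y-line at t=0.4400; Δt_x=1.1547, Δt_y=2.0000
    y: enter (1,3) at t=0.4400
    x: enter (2,3) at t=0.6466
    x: enter (3,3) at t=1.8013
    y: enter (3,2) at t=2.4400
    x: enter (4,2) at t=2.9560 ← occupied
  → r_3 = 2.9560
beam 4: φ=0°, α=15°
  dir = (cos 15°, sin 15°) = (0.9659, 0.2588); from cell (1,4)
  next x-line at t=0.5798, next y-line at t=3.0137; Δt_x=1.0353, Δt_y=3.8637
    x: enter (2,4) at t=0.5798 ← occupied
  → r_4 = 0.5798
beam 5: φ=45°, α=60°
  dir = (cos 60°, sin 60°) = (0.5000, 0.8660); from cell (1,4)
  next x-line at t=1.1200, next y-line at t=0.9007; Δt_x=2.0000, Δt_y=1.1547
    y: enter (1,5) at t=0.9007 ← occupied
  → r_5 = 0.9007
beam 6: φ=90°, α=105°
  dir = (cos 105°, sin 105°) = (-0.2588, 0.9659); from cell (1,4)
  next x-line at t=1.7000, next y-line at t=0.8075; Δt_x=3.8637, Δt_y=1.0353
    y: enter (1,5) at t=0.8075 ← occupied
  → r_6 = 0.8075
beam 7: φ=135°, α=150°
  dir = (cos 150°, sin 150°) = (-0.8660, 0.5000); from cell (1,4)
  next x-line at t=0.5081, next y-line at t=1.5600; Δt_x=1.1547, Δt_y=2.0000
    x: enter (0,4) at t=0.5081 ← occupied
  → r_7 = 0.5081

ranges = [0.8800, 3.3336, 2.9560, 0.5798, 0.9007, 0.8075, 0.5081]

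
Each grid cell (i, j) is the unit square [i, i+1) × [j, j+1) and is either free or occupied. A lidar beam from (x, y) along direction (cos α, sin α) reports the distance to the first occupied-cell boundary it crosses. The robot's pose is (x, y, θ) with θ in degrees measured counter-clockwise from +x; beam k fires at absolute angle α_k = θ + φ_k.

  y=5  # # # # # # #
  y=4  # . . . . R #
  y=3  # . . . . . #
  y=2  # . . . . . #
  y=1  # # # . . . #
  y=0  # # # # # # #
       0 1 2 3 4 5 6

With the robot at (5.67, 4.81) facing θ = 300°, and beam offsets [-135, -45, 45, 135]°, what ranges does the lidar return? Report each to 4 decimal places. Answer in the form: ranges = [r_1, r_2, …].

beam 1: φ=-135°, α=165°
  dir = (cos 165°, sin 165°) = (-0.9659, 0.2588); from cell (5,4)
  next x-line at t=0.6936, next y-line at t=0.7341; Δt_x=1.0353, Δt_y=3.8637
    x: enter (4,4) at t=0.6936
    y: enter (4,5) at t=0.7341 ← occupied
  → r_1 = 0.7341
beam 2: φ=-45°, α=255°
  dir = (cos 255°, sin 255°) = (-0.2588, -0.9659); from cell (5,4)
  next x-line at t=2.5887, next y-line at t=0.8386; Δt_x=3.8637, Δt_y=1.0353
    y: enter (5,3) at t=0.8386
    y: enter (5,2) at t=1.8738
    x: enter (4,2) at t=2.5887
    y: enter (4,1) at t=2.9091
    y: enter (4,0) at t=3.9444 ← occupied
  → r_2 = 3.9444
beam 3: φ=45°, α=345°
  dir = (cos 345°, sin 345°) = (0.9659, -0.2588); from cell (5,4)
  next x-line at t=0.3416, next y-line at t=3.1296; Δt_x=1.0353, Δt_y=3.8637
    x: enter (6,4) at t=0.3416 ← occupied
  → r_3 = 0.3416
beam 4: φ=135°, α=75°
  dir = (cos 75°, sin 75°) = (0.2588, 0.9659); from cell (5,4)
  next x-line at t=1.2750, next y-line at t=0.1967; Δt_x=3.8637, Δt_y=1.0353
    y: enter (5,5) at t=0.1967 ← occupied
  → r_4 = 0.1967

ranges = [0.7341, 3.9444, 0.3416, 0.1967]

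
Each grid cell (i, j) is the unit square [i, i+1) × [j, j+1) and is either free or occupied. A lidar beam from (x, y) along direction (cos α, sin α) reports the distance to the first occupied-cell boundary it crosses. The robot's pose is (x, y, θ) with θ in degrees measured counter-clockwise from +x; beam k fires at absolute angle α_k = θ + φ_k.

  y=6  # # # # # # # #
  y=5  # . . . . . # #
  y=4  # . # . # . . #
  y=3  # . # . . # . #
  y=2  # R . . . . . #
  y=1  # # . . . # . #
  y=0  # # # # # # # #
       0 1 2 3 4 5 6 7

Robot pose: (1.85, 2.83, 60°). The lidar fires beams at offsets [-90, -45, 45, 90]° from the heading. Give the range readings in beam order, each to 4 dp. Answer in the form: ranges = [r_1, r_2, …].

beam 1: φ=-90°, α=330°
  direction (0.8660, -0.5000); cell (1,2); t to first gridline: x 0.1732, y 1.6600 (then +1.1547 / +2.0000)
    (2,2) via x @ 0.1732
    (3,2) via x @ 1.3279
    (3,1) via y @ 1.6600
    (4,1) via x @ 2.4826
    (5,1) via x @ 3.6373  # hit
  → r_1 = 3.6373
beam 2: φ=-45°, α=15°
  direction (0.9659, 0.2588); cell (1,2); t to first gridline: x 0.1553, y 0.6568 (then +1.0353 / +3.8637)
    (2,2) via x @ 0.1553
    (2,3) via y @ 0.6568  # hit
  → r_2 = 0.6568
beam 3: φ=45°, α=105°
  direction (-0.2588, 0.9659); cell (1,2); t to first gridline: x 3.2841, y 0.1760 (then +3.8637 / +1.0353)
    (1,3) via y @ 0.1760
    (1,4) via y @ 1.2113
    (1,5) via y @ 2.2465
    (1,6) via y @ 3.2818  # hit
  → r_3 = 3.2818
beam 4: φ=90°, α=150°
  direction (-0.8660, 0.5000); cell (1,2); t to first gridline: x 0.9815, y 0.3400 (then +1.1547 / +2.0000)
    (1,3) via y @ 0.3400
    (0,3) via x @ 0.9815  # hit
  → r_4 = 0.9815

ranges = [3.6373, 0.6568, 3.2818, 0.9815]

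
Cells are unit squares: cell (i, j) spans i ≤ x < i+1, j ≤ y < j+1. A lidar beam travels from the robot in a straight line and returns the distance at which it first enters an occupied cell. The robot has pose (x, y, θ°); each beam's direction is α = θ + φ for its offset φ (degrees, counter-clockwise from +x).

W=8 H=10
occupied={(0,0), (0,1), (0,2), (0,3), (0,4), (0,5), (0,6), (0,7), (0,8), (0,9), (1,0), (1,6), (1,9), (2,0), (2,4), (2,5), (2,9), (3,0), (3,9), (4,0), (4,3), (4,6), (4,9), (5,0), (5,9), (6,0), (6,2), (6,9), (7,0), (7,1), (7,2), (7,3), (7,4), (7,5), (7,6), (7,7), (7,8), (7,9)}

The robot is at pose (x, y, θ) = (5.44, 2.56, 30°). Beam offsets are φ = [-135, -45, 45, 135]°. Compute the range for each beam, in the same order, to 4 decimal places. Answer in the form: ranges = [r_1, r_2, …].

ranges = [1.6150, 0.5798, 6.0274, 4.5966]

beam 1: φ=-135°, α=255°
  cosα=-0.2588 sinα=-0.9659 | (5,2) | tMaxX 1.7000 tMaxY 0.5798 | tΔX 3.8637 tΔY 1.0353
    t=0.5798 [y] (5,1)
    t=1.6150 [y] (5,0) — stop
  → r_1 = 1.6150
beam 2: φ=-45°, α=345°
  cosα=0.9659 sinα=-0.2588 | (5,2) | tMaxX 0.5798 tMaxY 2.1637 | tΔX 1.0353 tΔY 3.8637
    t=0.5798 [x] (6,2) — stop
  → r_2 = 0.5798
beam 3: φ=45°, α=75°
  cosα=0.2588 sinα=0.9659 | (5,2) | tMaxX 2.1637 tMaxY 0.4555 | tΔX 3.8637 tΔY 1.0353
    t=0.4555 [y] (5,3)
    t=1.4908 [y] (5,4)
    t=2.1637 [x] (6,4)
    t=2.5261 [y] (6,5)
    t=3.5614 [y] (6,6)
    t=4.5966 [y] (6,7)
    t=5.6319 [y] (6,8)
    t=6.0274 [x] (7,8) — stop
  → r_3 = 6.0274
beam 4: φ=135°, α=165°
  cosα=-0.9659 sinα=0.2588 | (5,2) | tMaxX 0.4555 tMaxY 1.7000 | tΔX 1.0353 tΔY 3.8637
    t=0.4555 [x] (4,2)
    t=1.4908 [x] (3,2)
    t=1.7000 [y] (3,3)
    t=2.5261 [x] (2,3)
    t=3.5614 [x] (1,3)
    t=4.5966 [x] (0,3) — stop
  → r_4 = 4.5966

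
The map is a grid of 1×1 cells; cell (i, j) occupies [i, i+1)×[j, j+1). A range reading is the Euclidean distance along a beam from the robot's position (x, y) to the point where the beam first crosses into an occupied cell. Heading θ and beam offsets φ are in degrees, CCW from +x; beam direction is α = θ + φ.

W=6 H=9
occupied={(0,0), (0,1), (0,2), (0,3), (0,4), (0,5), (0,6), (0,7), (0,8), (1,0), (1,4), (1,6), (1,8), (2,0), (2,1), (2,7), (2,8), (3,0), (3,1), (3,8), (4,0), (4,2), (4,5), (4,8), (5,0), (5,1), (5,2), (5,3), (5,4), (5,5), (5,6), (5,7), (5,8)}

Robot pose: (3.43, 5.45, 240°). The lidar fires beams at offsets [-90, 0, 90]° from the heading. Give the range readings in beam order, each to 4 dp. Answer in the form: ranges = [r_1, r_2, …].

beam 1: φ=-90°, α=150°
  cosα=-0.8660 sinα=0.5000 | (3,5) | tMaxX 0.4965 tMaxY 1.1000 | tΔX 1.1547 tΔY 2.0000
    t=0.4965 [x] (2,5)
    t=1.1000 [y] (2,6)
    t=1.6512 [x] (1,6) — stop
  → r_1 = 1.6512
beam 2: φ=0°, α=240°
  cosα=-0.5000 sinα=-0.8660 | (3,5) | tMaxX 0.8600 tMaxY 0.5196 | tΔX 2.0000 tΔY 1.1547
    t=0.5196 [y] (3,4)
    t=0.8600 [x] (2,4)
    t=1.6743 [y] (2,3)
    t=2.8290 [y] (2,2)
    t=2.8600 [x] (1,2)
    t=3.9837 [y] (1,1)
    t=4.8600 [x] (0,1) — stop
  → r_2 = 4.8600
beam 3: φ=90°, α=330°
  cosα=0.8660 sinα=-0.5000 | (3,5) | tMaxX 0.6582 tMaxY 0.9000 | tΔX 1.1547 tΔY 2.0000
    t=0.6582 [x] (4,5) — stop
  → r_3 = 0.6582

ranges = [1.6512, 4.8600, 0.6582]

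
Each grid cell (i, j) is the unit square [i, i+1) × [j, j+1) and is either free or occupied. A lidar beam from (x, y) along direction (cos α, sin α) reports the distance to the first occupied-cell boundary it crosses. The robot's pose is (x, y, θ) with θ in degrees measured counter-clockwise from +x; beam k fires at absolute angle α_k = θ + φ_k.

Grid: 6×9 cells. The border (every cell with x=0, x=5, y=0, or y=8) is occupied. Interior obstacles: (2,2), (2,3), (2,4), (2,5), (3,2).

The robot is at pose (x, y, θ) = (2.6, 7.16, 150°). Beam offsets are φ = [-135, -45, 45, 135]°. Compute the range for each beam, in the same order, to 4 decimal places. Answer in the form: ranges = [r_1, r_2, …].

ranges = [2.4847, 0.8696, 1.6564, 1.2009]

beam 1: φ=-135°, α=15°
  direction (0.9659, 0.2588); cell (2,7); t to first gridline: x 0.4141, y 3.2455 (then +1.0353 / +3.8637)
    (3,7) via x @ 0.4141
    (4,7) via x @ 1.4494
    (5,7) via x @ 2.4847  # hit
  → r_1 = 2.4847
beam 2: φ=-45°, α=105°
  direction (-0.2588, 0.9659); cell (2,7); t to first gridline: x 2.3182, y 0.8696 (then +3.8637 / +1.0353)
    (2,8) via y @ 0.8696  # hit
  → r_2 = 0.8696
beam 3: φ=45°, α=195°
  direction (-0.9659, -0.2588); cell (2,7); t to first gridline: x 0.6212, y 0.6182 (then +1.0353 / +3.8637)
    (2,6) via y @ 0.6182
    (1,6) via x @ 0.6212
    (0,6) via x @ 1.6564  # hit
  → r_3 = 1.6564
beam 4: φ=135°, α=285°
  direction (0.2588, -0.9659); cell (2,7); t to first gridline: x 1.5455, y 0.1656 (then +3.8637 / +1.0353)
    (2,6) via y @ 0.1656
    (2,5) via y @ 1.2009  # hit
  → r_4 = 1.2009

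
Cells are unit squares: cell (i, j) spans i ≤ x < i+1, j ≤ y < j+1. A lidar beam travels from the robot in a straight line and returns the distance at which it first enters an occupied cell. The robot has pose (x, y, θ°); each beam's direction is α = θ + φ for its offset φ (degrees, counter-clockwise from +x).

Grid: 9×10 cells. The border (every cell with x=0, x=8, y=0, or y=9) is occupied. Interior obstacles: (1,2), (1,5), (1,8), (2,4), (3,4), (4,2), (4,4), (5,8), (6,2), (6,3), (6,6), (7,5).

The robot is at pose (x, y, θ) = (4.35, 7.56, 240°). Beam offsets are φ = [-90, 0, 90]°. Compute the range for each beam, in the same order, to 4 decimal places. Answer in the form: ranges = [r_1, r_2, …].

ranges = [2.7135, 2.9560, 1.9053]

beam 1: φ=-90°, α=150°
  direction (-0.8660, 0.5000); cell (4,7); t to first gridline: x 0.4041, y 0.8800 (then +1.1547 / +2.0000)
    (3,7) via x @ 0.4041
    (3,8) via y @ 0.8800
    (2,8) via x @ 1.5588
    (1,8) via x @ 2.7135  # hit
  → r_1 = 2.7135
beam 2: φ=0°, α=240°
  direction (-0.5000, -0.8660); cell (4,7); t to first gridline: x 0.7000, y 0.6466 (then +2.0000 / +1.1547)
    (4,6) via y @ 0.6466
    (3,6) via x @ 0.7000
    (3,5) via y @ 1.8013
    (2,5) via x @ 2.7000
    (2,4) via y @ 2.9560  # hit
  → r_2 = 2.9560
beam 3: φ=90°, α=330°
  direction (0.8660, -0.5000); cell (4,7); t to first gridline: x 0.7506, y 1.1200 (then +1.1547 / +2.0000)
    (5,7) via x @ 0.7506
    (5,6) via y @ 1.1200
    (6,6) via x @ 1.9053  # hit
  → r_3 = 1.9053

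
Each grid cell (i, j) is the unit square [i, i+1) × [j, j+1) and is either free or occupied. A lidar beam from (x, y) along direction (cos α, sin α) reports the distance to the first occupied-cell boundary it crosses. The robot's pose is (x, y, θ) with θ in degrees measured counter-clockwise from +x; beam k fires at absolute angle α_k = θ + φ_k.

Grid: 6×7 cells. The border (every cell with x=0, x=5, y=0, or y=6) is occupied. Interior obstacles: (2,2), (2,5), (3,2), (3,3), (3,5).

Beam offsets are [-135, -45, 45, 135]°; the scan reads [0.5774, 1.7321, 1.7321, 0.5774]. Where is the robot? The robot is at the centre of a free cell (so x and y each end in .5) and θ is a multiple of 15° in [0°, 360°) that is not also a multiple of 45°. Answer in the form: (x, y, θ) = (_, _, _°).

(x, y, θ) = (2.5, 3.5, 105°)

The pose lattice has 15·16 = 240 candidates. Test each by forward raycasting.
  (4.5, 3.5, 120°): beam 1 = 0.5176 ≠ 0.5774 ✗
  (3.5, 4.5, 120°): beam 1 = 1.5529 ≠ 0.5774 ✗
  (2.5, 4.5, 195°): beam 3 = 3.0000 ≠ 1.7321 ✗
  …
  (2.5, 3.5, 105°): r_1=0.5774, r_2=1.7321, r_3=1.7321, r_4=0.5774 — all match ✓
Only this pose fits every beam.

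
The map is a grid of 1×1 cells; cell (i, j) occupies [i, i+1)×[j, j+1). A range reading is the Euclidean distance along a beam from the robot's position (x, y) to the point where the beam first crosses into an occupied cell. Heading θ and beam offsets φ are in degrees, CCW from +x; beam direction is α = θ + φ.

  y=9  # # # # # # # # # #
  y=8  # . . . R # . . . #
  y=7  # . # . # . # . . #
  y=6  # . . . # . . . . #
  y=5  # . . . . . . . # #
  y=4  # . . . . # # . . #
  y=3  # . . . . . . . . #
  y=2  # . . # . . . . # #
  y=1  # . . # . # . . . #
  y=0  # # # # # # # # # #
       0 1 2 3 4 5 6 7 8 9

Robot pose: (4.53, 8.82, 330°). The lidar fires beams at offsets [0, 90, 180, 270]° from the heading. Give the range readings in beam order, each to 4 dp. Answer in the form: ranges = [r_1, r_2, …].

beam 1: φ=0°, α=330°
  d=(0.8660,-0.5000)  start (4,8)  tX=0.5427 tY=1.6400  stride 1/|dx|=1.1547 1/|dy|=2.0000
    cross x-line → (5,8), t=0.5427 (wall)
  → r_1 = 0.5427
beam 2: φ=90°, α=60°
  d=(0.5000,0.8660)  start (4,8)  tX=0.9400 tY=0.2078  stride 1/|dx|=2.0000 1/|dy|=1.1547
    cross y-line → (4,9), t=0.2078 (wall)
  → r_2 = 0.2078
beam 3: φ=180°, α=150°
  d=(-0.8660,0.5000)  start (4,8)  tX=0.6120 tY=0.3600  stride 1/|dx|=1.1547 1/|dy|=2.0000
    cross y-line → (4,9), t=0.3600 (wall)
  → r_3 = 0.3600
beam 4: φ=270°, α=240°
  d=(-0.5000,-0.8660)  start (4,8)  tX=1.0600 tY=0.9469  stride 1/|dx|=2.0000 1/|dy|=1.1547
    cross y-line → (4,7), t=0.9469 (wall)
  → r_4 = 0.9469

ranges = [0.5427, 0.2078, 0.3600, 0.9469]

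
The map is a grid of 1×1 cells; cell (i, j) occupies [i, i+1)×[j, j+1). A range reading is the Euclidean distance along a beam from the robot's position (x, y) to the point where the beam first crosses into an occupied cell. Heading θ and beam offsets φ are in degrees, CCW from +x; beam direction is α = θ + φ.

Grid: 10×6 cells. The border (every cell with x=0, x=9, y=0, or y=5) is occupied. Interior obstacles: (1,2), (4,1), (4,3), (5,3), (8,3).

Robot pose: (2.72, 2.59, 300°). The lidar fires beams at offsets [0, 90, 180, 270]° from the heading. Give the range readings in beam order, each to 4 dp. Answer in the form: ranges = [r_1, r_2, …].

beam 1: φ=0°, α=300°
  cosα=0.5000 sinα=-0.8660 | (2,2) | tMaxX 0.5600 tMaxY 0.6813 | tΔX 2.0000 tΔY 1.1547
    t=0.5600 [x] (3,2)
    t=0.6813 [y] (3,1)
    t=1.8360 [y] (3,0) — stop
  → r_1 = 1.8360
beam 2: φ=90°, α=30°
  cosα=0.8660 sinα=0.5000 | (2,2) | tMaxX 0.3233 tMaxY 0.8200 | tΔX 1.1547 tΔY 2.0000
    t=0.3233 [x] (3,2)
    t=0.8200 [y] (3,3)
    t=1.4780 [x] (4,3) — stop
  → r_2 = 1.4780
beam 3: φ=180°, α=120°
  cosα=-0.5000 sinα=0.8660 | (2,2) | tMaxX 1.4400 tMaxY 0.4734 | tΔX 2.0000 tΔY 1.1547
    t=0.4734 [y] (2,3)
    t=1.4400 [x] (1,3)
    t=1.6281 [y] (1,4)
    t=2.7828 [y] (1,5) — stop
  → r_3 = 2.7828
beam 4: φ=270°, α=210°
  cosα=-0.8660 sinα=-0.5000 | (2,2) | tMaxX 0.8314 tMaxY 1.1800 | tΔX 1.1547 tΔY 2.0000
    t=0.8314 [x] (1,2) — stop
  → r_4 = 0.8314

ranges = [1.8360, 1.4780, 2.7828, 0.8314]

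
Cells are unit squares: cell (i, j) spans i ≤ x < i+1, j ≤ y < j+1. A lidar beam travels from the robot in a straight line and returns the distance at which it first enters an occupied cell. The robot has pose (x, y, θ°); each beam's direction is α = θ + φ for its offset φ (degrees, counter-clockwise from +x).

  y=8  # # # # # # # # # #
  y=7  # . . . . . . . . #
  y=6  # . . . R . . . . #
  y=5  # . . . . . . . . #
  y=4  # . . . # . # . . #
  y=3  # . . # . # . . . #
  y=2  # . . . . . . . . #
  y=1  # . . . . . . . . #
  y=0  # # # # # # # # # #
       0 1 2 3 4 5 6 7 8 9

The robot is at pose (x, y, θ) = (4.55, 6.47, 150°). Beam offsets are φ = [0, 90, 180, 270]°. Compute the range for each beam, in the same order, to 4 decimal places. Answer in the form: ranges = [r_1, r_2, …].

beam 1: φ=0°, α=150°
  cosα=-0.8660 sinα=0.5000 | (4,6) | tMaxX 0.6351 tMaxY 1.0600 | tΔX 1.1547 tΔY 2.0000
    t=0.6351 [x] (3,6)
    t=1.0600 [y] (3,7)
    t=1.7898 [x] (2,7)
    t=2.9445 [x] (1,7)
    t=3.0600 [y] (1,8) — stop
  → r_1 = 3.0600
beam 2: φ=90°, α=240°
  cosα=-0.5000 sinα=-0.8660 | (4,6) | tMaxX 1.1000 tMaxY 0.5427 | tΔX 2.0000 tΔY 1.1547
    t=0.5427 [y] (4,5)
    t=1.1000 [x] (3,5)
    t=1.6974 [y] (3,4)
    t=2.8521 [y] (3,3) — stop
  → r_2 = 2.8521
beam 3: φ=180°, α=330°
  cosα=0.8660 sinα=-0.5000 | (4,6) | tMaxX 0.5196 tMaxY 0.9400 | tΔX 1.1547 tΔY 2.0000
    t=0.5196 [x] (5,6)
    t=0.9400 [y] (5,5)
    t=1.6743 [x] (6,5)
    t=2.8290 [x] (7,5)
    t=2.9400 [y] (7,4)
    t=3.9837 [x] (8,4)
    t=4.9400 [y] (8,3)
    t=5.1384 [x] (9,3) — stop
  → r_3 = 5.1384
beam 4: φ=270°, α=60°
  cosα=0.5000 sinα=0.8660 | (4,6) | tMaxX 0.9000 tMaxY 0.6120 | tΔX 2.0000 tΔY 1.1547
    t=0.6120 [y] (4,7)
    t=0.9000 [x] (5,7)
    t=1.7667 [y] (5,8) — stop
  → r_4 = 1.7667

ranges = [3.0600, 2.8521, 5.1384, 1.7667]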